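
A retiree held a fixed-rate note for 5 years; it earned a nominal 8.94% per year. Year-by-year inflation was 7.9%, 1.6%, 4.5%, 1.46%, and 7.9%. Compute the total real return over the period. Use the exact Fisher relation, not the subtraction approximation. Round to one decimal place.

22.3%

Cumulative inflation factor: 1.079 × 1.016 × 1.045 × 1.0146 × 1.079 ≈ 1.25414.
Nominal growth factor: 1.53439. Real growth factor = 1.53439 / 1.25414 ≈ 1.22346.
Total real return ≈ 22.3458%.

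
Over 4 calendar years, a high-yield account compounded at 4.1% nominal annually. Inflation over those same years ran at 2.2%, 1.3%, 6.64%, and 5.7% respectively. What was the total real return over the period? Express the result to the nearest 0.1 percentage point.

Cumulative inflation factor: 1.022 × 1.013 × 1.0664 × 1.057 ≈ 1.16696.
Nominal growth factor: 1.17436. Real growth factor = 1.17436 / 1.16696 ≈ 1.00635.
Total real return ≈ 0.6346%.

0.6%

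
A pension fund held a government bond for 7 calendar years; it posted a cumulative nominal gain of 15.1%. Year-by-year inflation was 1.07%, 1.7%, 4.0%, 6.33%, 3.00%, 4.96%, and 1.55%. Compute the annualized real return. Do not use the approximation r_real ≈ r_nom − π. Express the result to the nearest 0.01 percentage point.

-1.15%

Cumulative inflation factor: 1.0107 × 1.017 × 1.040 × 1.0633 × 1.0300 × 1.0496 × 1.0155 ≈ 1.24788.
Nominal growth factor: 1.15100. Real growth factor = 1.15100 / 1.24788 ≈ 0.92236.
Annualized: 0.92236^(1/7) − 1 ≈ -0.01148.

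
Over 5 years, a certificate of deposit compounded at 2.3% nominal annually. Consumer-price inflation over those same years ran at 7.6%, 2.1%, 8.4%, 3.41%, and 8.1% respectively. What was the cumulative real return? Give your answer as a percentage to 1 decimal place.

-15.8%

Cumulative inflation factor: 1.076 × 1.021 × 1.084 × 1.0341 × 1.081 ≈ 1.33124.
Nominal growth factor: 1.12041. Real growth factor = 1.12041 / 1.33124 ≈ 0.84163.
Total real return ≈ -15.8367%.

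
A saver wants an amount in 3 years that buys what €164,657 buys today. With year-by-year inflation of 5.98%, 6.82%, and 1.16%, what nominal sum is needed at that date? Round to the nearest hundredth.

€188,566.92

Cumulative price-level factor: 1.0598 × 1.0682 × 1.0116 ≈ 1.1452104690.
Multiplying €164,657 by the price-level factor gives the future nominal sum.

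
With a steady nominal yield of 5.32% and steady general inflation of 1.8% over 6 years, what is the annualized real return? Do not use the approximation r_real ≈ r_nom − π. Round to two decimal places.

3.46%

With constant rates the annual real return is the same each year: (1+5.32%)/(1+1.8%) − 1 = 0.03458.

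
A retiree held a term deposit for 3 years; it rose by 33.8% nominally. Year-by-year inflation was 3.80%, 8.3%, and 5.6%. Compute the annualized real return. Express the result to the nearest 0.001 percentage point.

Cumulative inflation factor: 1.0380 × 1.083 × 1.056 ≈ 1.18711.
Nominal growth factor: 1.33800. Real growth factor = 1.33800 / 1.18711 ≈ 1.12711.
Annualized: 1.12711^(1/3) − 1 ≈ 0.04069.

4.069%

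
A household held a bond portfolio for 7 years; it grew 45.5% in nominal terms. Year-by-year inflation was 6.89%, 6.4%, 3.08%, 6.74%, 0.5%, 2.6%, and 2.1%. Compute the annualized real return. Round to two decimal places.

1.43%

Cumulative inflation factor: 1.0689 × 1.064 × 1.0308 × 1.0674 × 1.005 × 1.026 × 1.021 ≈ 1.31741.
Nominal growth factor: 1.45500. Real growth factor = 1.45500 / 1.31741 ≈ 1.10444.
Annualized: 1.10444^(1/7) − 1 ≈ 0.01429.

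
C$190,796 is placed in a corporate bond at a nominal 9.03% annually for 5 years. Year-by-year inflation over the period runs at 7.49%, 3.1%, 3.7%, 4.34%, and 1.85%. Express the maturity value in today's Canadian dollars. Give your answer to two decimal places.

C$240,703.26

Nominal value at maturity: C$190,796 × (1 + 9.03%)^5 ≈ C$293,967.50.
Price-level factor over 5 years: 1.0749 × 1.031 × 1.037 × 1.0434 × 1.0185 ≈ 1.2212859202.
Dividing the nominal maturity value by the price-level factor gives the value in today's money.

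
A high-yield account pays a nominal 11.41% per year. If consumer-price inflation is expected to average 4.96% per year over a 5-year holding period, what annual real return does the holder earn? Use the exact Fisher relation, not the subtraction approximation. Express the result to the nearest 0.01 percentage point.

6.15%

With constant rates the annual real return is the same each year: (1+11.41%)/(1+4.96%) − 1 = 0.06145.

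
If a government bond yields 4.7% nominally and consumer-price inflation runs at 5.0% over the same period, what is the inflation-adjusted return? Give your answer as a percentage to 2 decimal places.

Real return via the Fisher equation: (1 + 4.7%)/(1 + 5.0%) − 1 = 1.047/1.050 − 1 ≈ -0.00286.

-0.29%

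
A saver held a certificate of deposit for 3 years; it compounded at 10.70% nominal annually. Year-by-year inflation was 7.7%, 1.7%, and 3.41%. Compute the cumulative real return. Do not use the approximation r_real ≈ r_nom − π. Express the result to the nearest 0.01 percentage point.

Cumulative inflation factor: 1.077 × 1.017 × 1.0341 ≈ 1.13266.
Nominal growth factor: 1.35657. Real growth factor = 1.35657 / 1.13266 ≈ 1.19769.
Total real return ≈ 19.7688%.

19.77%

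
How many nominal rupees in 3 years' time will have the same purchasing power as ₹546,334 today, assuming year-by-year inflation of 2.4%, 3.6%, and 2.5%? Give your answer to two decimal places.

Cumulative price-level factor: 1.024 × 1.036 × 1.025 = 1.0873856.
Multiplying ₹546,334 by the price-level factor gives the future nominal sum.

₹594,075.72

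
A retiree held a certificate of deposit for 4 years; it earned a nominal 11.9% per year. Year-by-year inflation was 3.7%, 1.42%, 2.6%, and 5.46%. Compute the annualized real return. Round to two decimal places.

8.34%

Cumulative inflation factor: 1.037 × 1.0142 × 1.026 × 1.0546 ≈ 1.13799.
Nominal growth factor: 1.56791. Real growth factor = 1.56791 / 1.13799 ≈ 1.37779.
Annualized: 1.37779^(1/4) − 1 ≈ 0.08342.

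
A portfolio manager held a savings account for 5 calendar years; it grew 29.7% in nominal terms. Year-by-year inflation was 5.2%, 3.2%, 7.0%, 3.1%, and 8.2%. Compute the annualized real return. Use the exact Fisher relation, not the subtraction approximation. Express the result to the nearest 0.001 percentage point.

Cumulative inflation factor: 1.052 × 1.032 × 1.070 × 1.031 × 1.082 ≈ 1.29588.
Nominal growth factor: 1.29700. Real growth factor = 1.29700 / 1.29588 ≈ 1.00086.
Annualized: 1.00086^(1/5) − 1 ≈ 0.00017.

0.017%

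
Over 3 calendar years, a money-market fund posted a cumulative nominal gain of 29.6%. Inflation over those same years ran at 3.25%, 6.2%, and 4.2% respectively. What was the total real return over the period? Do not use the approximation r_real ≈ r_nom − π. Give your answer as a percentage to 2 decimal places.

13.43%

Cumulative inflation factor: 1.0325 × 1.062 × 1.042 ≈ 1.14257.
Nominal growth factor: 1.29600. Real growth factor = 1.29600 / 1.14257 ≈ 1.13429.
Total real return ≈ 13.4286%.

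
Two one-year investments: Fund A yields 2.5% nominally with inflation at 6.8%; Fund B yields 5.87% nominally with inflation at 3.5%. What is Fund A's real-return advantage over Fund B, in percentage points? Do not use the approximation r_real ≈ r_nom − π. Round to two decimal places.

-6.32

Fund A real return: 1.025/1.068 − 1 = -4.026%.
Fund B real return: 1.0587/1.035 − 1 = 2.290%.
Difference: -4.026 − 2.290 = -6.316 pp.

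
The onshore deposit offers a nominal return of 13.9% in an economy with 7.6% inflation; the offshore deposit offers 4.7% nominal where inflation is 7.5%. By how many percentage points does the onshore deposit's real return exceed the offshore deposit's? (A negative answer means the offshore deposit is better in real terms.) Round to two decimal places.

The onshore deposit real return: 1.139/1.076 − 1 = 5.855%.
The offshore deposit real return: 1.047/1.075 − 1 = -2.605%.
Difference: 5.855 − (-2.605) = 8.460 pp.

8.46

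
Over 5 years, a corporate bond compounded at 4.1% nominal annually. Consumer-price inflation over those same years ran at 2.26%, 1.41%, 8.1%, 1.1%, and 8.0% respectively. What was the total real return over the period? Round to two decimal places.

-0.12%

Cumulative inflation factor: 1.0226 × 1.0141 × 1.081 × 1.011 × 1.080 ≈ 1.22402.
Nominal growth factor: 1.22251. Real growth factor = 1.22251 / 1.22402 ≈ 0.99877.
Total real return ≈ -0.1228%.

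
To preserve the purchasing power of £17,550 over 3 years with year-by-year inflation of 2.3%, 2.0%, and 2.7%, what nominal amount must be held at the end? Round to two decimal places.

£18,807.17

Cumulative price-level factor: 1.023 × 1.020 × 1.027 = 1.07163342.
The nominal amount required is £17,550 scaled up by that factor.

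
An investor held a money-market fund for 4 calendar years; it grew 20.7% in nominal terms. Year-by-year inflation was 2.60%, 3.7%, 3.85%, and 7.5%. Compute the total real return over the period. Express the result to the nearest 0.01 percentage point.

1.62%

Cumulative inflation factor: 1.0260 × 1.037 × 1.0385 × 1.075 ≈ 1.18779.
Nominal growth factor: 1.20700. Real growth factor = 1.20700 / 1.18779 ≈ 1.01617.
Total real return ≈ 1.6170%.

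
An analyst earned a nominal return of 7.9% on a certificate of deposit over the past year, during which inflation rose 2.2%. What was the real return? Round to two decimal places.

Real return via the Fisher equation: (1 + 7.9%)/(1 + 2.2%) − 1 = 1.079/1.022 − 1 ≈ 0.05577.

5.58%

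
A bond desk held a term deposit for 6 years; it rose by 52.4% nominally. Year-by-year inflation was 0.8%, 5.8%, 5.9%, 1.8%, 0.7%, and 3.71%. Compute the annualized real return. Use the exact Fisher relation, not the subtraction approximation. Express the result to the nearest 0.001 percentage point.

4.054%

Cumulative inflation factor: 1.008 × 1.058 × 1.059 × 1.018 × 1.007 × 1.0371 ≈ 1.20072.
Nominal growth factor: 1.52400. Real growth factor = 1.52400 / 1.20072 ≈ 1.26924.
Annualized: 1.26924^(1/6) − 1 ≈ 0.04054.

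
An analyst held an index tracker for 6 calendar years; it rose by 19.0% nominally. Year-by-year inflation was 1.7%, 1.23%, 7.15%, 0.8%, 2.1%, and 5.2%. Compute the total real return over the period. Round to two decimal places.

-0.36%

Cumulative inflation factor: 1.017 × 1.0123 × 1.0715 × 1.008 × 1.021 × 1.052 ≈ 1.19433.
Nominal growth factor: 1.19000. Real growth factor = 1.19000 / 1.19433 ≈ 0.99637.
Total real return ≈ -0.3626%.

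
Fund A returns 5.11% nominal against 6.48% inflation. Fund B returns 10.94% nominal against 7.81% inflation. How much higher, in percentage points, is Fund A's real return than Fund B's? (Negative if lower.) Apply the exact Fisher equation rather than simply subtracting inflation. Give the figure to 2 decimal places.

Fund A real return: 1.0511/1.0648 − 1 = -1.287%.
Fund B real return: 1.1094/1.0781 − 1 = 2.903%.
Difference: -1.287 − 2.903 = -4.190 pp.

-4.19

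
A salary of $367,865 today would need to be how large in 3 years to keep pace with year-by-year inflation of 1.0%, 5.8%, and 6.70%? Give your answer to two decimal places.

Cumulative price-level factor: 1.010 × 1.058 × 1.0670 = 1.14017486.
The nominal amount required is $367,865 scaled up by that factor.

$419,430.42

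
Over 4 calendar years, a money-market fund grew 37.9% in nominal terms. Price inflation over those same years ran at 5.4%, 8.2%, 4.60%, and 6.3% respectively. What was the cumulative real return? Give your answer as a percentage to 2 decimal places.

8.75%

Cumulative inflation factor: 1.054 × 1.082 × 1.0460 × 1.063 ≈ 1.26804.
Nominal growth factor: 1.37900. Real growth factor = 1.37900 / 1.26804 ≈ 1.08751.
Total real return ≈ 8.7505%.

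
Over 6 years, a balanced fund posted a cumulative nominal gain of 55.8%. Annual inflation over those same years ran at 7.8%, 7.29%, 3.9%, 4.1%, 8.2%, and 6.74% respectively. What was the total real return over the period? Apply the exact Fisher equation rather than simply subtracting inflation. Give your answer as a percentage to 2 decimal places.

7.84%

Cumulative inflation factor: 1.078 × 1.0729 × 1.039 × 1.041 × 1.082 × 1.0674 ≈ 1.44477.
Nominal growth factor: 1.55800. Real growth factor = 1.55800 / 1.44477 ≈ 1.07837.
Total real return ≈ 7.8372%.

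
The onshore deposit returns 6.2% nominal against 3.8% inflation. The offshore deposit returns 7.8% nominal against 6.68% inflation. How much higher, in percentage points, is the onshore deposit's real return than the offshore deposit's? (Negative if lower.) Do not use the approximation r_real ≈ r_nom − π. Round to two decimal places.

The onshore deposit real return: 1.062/1.038 − 1 = 2.312%.
The offshore deposit real return: 1.078/1.0668 − 1 = 1.050%.
Difference: 2.312 − 1.050 = 1.262 pp.

1.26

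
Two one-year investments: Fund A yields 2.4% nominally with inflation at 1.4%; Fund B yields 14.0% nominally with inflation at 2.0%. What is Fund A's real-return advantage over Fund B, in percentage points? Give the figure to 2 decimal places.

-10.78

Fund A real return: 1.024/1.014 − 1 = 0.986%.
Fund B real return: 1.140/1.020 − 1 = 11.765%.
Difference: 0.986 − 11.765 = -10.779 pp.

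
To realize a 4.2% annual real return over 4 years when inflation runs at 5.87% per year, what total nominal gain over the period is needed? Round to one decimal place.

48.1%

Required annual nominal rate: (1+4.2%)(1+5.87%) − 1 = 10.31654%.
Cumulative over 4 years: (1 + 0.1031654)^4 − 1 ≈ 0.48103.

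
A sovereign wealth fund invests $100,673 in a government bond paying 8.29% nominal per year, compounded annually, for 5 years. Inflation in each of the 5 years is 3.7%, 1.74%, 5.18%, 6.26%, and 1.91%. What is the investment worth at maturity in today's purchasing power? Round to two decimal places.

$124,756.88

Nominal value at maturity: $100,673 × (1 + 8.29%)^5 ≈ $149,918.34.
Price-level factor over 5 years: 1.037 × 1.0174 × 1.0518 × 1.0626 × 1.0191 ≈ 1.2016839740.
The maturity value deflated by that factor is the answer in today's purchasing power.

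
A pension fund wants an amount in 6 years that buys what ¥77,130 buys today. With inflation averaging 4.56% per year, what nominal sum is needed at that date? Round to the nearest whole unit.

¥100,790

Cumulative price-level factor: (1+4.56%)^6 ≈ 1.3067528244.
Multiplying ¥77,130 by the price-level factor gives the future nominal sum.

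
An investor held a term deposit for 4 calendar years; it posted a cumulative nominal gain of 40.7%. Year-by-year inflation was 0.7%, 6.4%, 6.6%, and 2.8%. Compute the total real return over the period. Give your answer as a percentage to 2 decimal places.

19.83%

Cumulative inflation factor: 1.007 × 1.064 × 1.066 × 1.028 ≈ 1.17414.
Nominal growth factor: 1.40700. Real growth factor = 1.40700 / 1.17414 ≈ 1.19832.
Total real return ≈ 19.8320%.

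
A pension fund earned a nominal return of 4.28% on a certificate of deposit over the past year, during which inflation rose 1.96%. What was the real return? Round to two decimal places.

Real return via the Fisher equation: (1 + 4.28%)/(1 + 1.96%) − 1 = 1.0428/1.0196 − 1 ≈ 0.02275.

2.28%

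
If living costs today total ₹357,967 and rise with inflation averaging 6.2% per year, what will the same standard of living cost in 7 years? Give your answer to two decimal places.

Cumulative price-level factor: (1+6.2%)^7 ≈ 1.5236022917.
The nominal amount required is ₹357,967 scaled up by that factor.

₹545,399.34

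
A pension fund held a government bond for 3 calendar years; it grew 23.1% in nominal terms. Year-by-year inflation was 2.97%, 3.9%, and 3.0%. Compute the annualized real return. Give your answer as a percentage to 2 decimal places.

3.76%

Cumulative inflation factor: 1.0297 × 1.039 × 1.030 ≈ 1.10195.
Nominal growth factor: 1.23100. Real growth factor = 1.23100 / 1.10195 ≈ 1.11711.
Annualized: 1.11711^(1/3) − 1 ≈ 0.03760.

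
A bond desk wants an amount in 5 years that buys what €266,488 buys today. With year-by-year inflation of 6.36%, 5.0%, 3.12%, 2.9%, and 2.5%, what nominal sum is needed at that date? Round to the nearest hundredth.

Cumulative price-level factor: 1.0636 × 1.050 × 1.0312 × 1.029 × 1.025 ≈ 1.2146461340.
The nominal amount required is €266,488 scaled up by that factor.

€323,688.62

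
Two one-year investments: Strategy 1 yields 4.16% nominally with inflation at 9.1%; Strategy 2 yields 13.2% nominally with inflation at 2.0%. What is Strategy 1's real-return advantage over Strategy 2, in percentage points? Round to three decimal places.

-15.508

Strategy 1 real return: 1.0416/1.091 − 1 = -4.5280%.
Strategy 2 real return: 1.132/1.020 − 1 = 10.9804%.
Difference: -4.5280 − 10.9804 = -15.5084 pp.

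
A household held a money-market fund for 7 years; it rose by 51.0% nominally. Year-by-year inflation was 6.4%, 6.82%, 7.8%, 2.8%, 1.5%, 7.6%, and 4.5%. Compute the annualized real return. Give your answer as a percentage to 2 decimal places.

Cumulative inflation factor: 1.064 × 1.0682 × 1.078 × 1.028 × 1.015 × 1.076 × 1.045 ≈ 1.43748.
Nominal growth factor: 1.51000. Real growth factor = 1.51000 / 1.43748 ≈ 1.05045.
Annualized: 1.05045^(1/7) − 1 ≈ 0.00706.

0.71%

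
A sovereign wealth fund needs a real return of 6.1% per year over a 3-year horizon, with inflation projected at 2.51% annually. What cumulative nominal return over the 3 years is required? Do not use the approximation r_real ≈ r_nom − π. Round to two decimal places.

Required annual nominal rate: (1+6.1%)(1+2.51%) − 1 = 8.76311%.
Cumulative over 3 years: (1 + 0.0876311)^3 − 1 ≈ 0.28660.

28.66%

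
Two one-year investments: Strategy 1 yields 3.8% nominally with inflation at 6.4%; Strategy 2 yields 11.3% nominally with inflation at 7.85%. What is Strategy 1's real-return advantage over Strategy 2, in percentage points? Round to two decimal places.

-5.64

Strategy 1 real return: 1.038/1.064 − 1 = -2.444%.
Strategy 2 real return: 1.113/1.0785 − 1 = 3.199%.
Difference: -2.444 − 3.199 = -5.643 pp.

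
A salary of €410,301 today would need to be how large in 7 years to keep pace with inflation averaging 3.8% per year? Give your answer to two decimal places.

Cumulative price-level factor: (1+3.8%)^7 ≈ 1.2983191849.
The nominal amount required is €410,301 scaled up by that factor.

€532,701.66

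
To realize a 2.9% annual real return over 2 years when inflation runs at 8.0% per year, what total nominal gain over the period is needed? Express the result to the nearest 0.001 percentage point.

23.503%

Required annual nominal rate: (1+2.9%)(1+8.0%) − 1 = 11.132%.
Cumulative over 2 years: (1 + 0.11132)^2 − 1 ≈ 0.23503.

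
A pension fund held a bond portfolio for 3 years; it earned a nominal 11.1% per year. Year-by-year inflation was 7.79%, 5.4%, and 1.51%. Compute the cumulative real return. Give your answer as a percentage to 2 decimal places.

Cumulative inflation factor: 1.0779 × 1.054 × 1.0151 ≈ 1.15326.
Nominal growth factor: 1.37133. Real growth factor = 1.37133 / 1.15326 ≈ 1.18909.
Total real return ≈ 18.9089%.

18.91%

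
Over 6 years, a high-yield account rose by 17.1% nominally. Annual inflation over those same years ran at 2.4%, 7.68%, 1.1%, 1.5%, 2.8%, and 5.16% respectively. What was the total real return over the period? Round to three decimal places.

Cumulative inflation factor: 1.024 × 1.0768 × 1.011 × 1.015 × 1.028 × 1.0516 ≈ 1.22320.
Nominal growth factor: 1.17100. Real growth factor = 1.17100 / 1.22320 ≈ 0.95733.
Total real return ≈ -4.2671%.

-4.267%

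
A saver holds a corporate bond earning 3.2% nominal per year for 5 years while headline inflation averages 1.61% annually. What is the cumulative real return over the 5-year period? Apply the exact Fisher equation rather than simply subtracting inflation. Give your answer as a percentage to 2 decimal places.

The annual real rate is (1+3.2%)/(1+1.61%) − 1 = 1.5648%.
Compounded over 5 years: (1 + 0.015648)^5 − 1 ≈ 0.08073.

8.07%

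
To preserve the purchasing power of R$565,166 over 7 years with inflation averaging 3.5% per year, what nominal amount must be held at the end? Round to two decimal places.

Cumulative price-level factor: (1+3.5%)^7 ≈ 1.2722792628.
The nominal amount required is R$565,166 scaled up by that factor.

R$719,048.98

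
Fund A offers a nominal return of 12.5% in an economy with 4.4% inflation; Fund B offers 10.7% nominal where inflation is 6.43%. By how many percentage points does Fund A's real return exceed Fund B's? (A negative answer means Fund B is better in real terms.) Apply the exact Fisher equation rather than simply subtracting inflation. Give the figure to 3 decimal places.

Fund A real return: 1.125/1.044 − 1 = 7.7586%.
Fund B real return: 1.107/1.0643 − 1 = 4.0120%.
Difference: 7.7586 − 4.0120 = 3.7466 pp.

3.747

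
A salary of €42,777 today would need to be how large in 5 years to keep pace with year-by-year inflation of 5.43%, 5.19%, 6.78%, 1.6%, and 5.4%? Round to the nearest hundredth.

€54,246.69

Cumulative price-level factor: 1.0543 × 1.0519 × 1.0678 × 1.016 × 1.054 ≈ 1.2681274312.
The nominal amount required is €42,777 scaled up by that factor.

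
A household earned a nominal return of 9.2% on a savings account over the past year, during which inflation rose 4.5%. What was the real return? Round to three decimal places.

4.498%

Real return via the Fisher equation: (1 + 9.2%)/(1 + 4.5%) − 1 = 1.092/1.045 − 1 ≈ 0.04498.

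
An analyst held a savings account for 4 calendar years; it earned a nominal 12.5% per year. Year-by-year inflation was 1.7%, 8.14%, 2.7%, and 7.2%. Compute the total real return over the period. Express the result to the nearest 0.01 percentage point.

Cumulative inflation factor: 1.017 × 1.0814 × 1.027 × 1.072 ≈ 1.21080.
Nominal growth factor: 1.60181. Real growth factor = 1.60181 / 1.21080 ≈ 1.32293.
Total real return ≈ 32.2932%.

32.29%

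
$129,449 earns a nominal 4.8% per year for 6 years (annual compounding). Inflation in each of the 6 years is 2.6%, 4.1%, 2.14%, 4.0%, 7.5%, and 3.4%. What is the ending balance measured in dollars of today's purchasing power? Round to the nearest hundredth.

$135,990.98

Nominal value at maturity: $129,449 × (1 + 4.8%)^6 ≈ $171,500.90.
Price-level factor over 6 years: 1.026 × 1.041 × 1.0214 × 1.040 × 1.075 × 1.034 ≈ 1.2611196310.
Dividing the nominal maturity value by the price-level factor gives the value in today's money.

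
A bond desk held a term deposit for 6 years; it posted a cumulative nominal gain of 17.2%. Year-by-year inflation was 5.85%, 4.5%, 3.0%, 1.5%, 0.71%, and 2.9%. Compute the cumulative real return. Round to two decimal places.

Cumulative inflation factor: 1.0585 × 1.045 × 1.030 × 1.015 × 1.0071 × 1.029 ≈ 1.19839.
Nominal growth factor: 1.17200. Real growth factor = 1.17200 / 1.19839 ≈ 0.97798.
Total real return ≈ -2.2022%.

-2.20%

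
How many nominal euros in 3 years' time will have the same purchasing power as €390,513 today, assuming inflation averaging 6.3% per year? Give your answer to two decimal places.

€469,067.44

Cumulative price-level factor: (1+6.3%)^3 = 1.201157047.
The nominal amount required is €390,513 scaled up by that factor.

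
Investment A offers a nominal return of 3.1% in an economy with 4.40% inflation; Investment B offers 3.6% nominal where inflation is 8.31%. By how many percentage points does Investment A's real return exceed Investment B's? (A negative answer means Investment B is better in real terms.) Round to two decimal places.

3.10

Investment A real return: 1.031/1.0440 − 1 = -1.245%.
Investment B real return: 1.036/1.0831 − 1 = -4.349%.
Difference: -1.245 − (-4.349) = 3.104 pp.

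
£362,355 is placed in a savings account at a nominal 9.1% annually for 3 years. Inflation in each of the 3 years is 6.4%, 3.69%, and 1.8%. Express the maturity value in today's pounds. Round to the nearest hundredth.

£418,969.33

Nominal value at maturity: £362,355 × (1 + 9.1%)^3 ≈ £470,552.96.
Price-level factor over 3 years: 1.064 × 1.0369 × 1.018 = 1.1231203088.
Dividing the nominal maturity value by the price-level factor gives the value in today's money.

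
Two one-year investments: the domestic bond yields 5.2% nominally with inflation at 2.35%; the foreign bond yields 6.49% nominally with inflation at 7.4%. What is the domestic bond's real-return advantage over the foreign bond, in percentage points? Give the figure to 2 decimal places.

3.63

The domestic bond real return: 1.052/1.0235 − 1 = 2.785%.
The foreign bond real return: 1.0649/1.074 − 1 = -0.847%.
Difference: 2.785 − (-0.847) = 3.632 pp.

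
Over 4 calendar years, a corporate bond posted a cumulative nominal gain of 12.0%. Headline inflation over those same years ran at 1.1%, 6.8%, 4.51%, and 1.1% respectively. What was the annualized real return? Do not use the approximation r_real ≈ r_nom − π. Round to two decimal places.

Cumulative inflation factor: 1.011 × 1.068 × 1.0451 × 1.011 ≈ 1.14086.
Nominal growth factor: 1.12000. Real growth factor = 1.12000 / 1.14086 ≈ 0.98172.
Annualized: 0.98172^(1/4) − 1 ≈ -0.00460.

-0.46%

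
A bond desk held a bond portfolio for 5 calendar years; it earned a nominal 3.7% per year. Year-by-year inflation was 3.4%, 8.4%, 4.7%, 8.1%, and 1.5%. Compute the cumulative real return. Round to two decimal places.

-6.87%

Cumulative inflation factor: 1.034 × 1.084 × 1.047 × 1.081 × 1.015 ≈ 1.28762.
Nominal growth factor: 1.19921. Real growth factor = 1.19921 / 1.28762 ≈ 0.93133.
Total real return ≈ -6.8666%.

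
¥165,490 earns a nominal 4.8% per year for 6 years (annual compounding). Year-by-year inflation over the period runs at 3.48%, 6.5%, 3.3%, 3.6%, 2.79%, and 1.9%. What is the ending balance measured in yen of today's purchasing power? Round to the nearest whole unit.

¥177,480

Nominal value at maturity: ¥165,490 × (1 + 4.8%)^6 ≈ ¥219,250.
Price-level factor over 6 years: 1.0348 × 1.065 × 1.033 × 1.036 × 1.0279 × 1.019 ≈ 1.2353532292.
The maturity value deflated by that factor is the answer in today's purchasing power.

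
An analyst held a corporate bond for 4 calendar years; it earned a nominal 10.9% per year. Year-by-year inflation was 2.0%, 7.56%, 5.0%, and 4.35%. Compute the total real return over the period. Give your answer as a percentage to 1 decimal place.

Cumulative inflation factor: 1.020 × 1.0756 × 1.050 × 1.0435 ≈ 1.20208.
Nominal growth factor: 1.51261. Real growth factor = 1.51261 / 1.20208 ≈ 1.25833.
Total real return ≈ 25.8327%.

25.8%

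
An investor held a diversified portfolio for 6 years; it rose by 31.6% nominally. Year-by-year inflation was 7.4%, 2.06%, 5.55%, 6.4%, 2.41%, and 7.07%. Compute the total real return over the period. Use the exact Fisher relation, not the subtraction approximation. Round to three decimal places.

Cumulative inflation factor: 1.074 × 1.0206 × 1.0555 × 1.064 × 1.0241 × 1.0707 ≈ 1.34980.
Nominal growth factor: 1.31600. Real growth factor = 1.31600 / 1.34980 ≈ 0.97496.
Total real return ≈ -2.5042%.

-2.504%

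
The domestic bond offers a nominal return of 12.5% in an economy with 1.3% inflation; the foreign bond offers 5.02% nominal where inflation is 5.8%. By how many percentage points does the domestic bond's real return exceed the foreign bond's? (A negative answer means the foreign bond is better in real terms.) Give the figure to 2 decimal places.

The domestic bond real return: 1.125/1.013 − 1 = 11.056%.
The foreign bond real return: 1.0502/1.058 − 1 = -0.737%.
Difference: 11.056 − (-0.737) = 11.793 pp.

11.79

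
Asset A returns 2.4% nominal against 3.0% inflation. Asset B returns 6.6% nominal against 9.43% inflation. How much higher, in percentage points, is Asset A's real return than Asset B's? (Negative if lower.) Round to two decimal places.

2.00

Asset A real return: 1.024/1.030 − 1 = -0.583%.
Asset B real return: 1.066/1.0943 − 1 = -2.586%.
Difference: -0.583 − (-2.586) = 2.003 pp.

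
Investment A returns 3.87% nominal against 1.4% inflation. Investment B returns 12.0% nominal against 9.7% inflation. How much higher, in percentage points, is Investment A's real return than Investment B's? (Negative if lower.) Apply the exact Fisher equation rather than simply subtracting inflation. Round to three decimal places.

0.339

Investment A real return: 1.0387/1.014 − 1 = 2.4359%.
Investment B real return: 1.120/1.097 − 1 = 2.0966%.
Difference: 2.4359 − 2.0966 = 0.3393 pp.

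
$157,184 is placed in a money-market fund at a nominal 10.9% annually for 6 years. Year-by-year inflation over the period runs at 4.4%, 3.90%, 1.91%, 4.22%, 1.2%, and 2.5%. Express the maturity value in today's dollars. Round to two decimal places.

$244,686.11

Nominal value at maturity: $157,184 × (1 + 10.9%)^6 ≈ $292,413.63.
Price-level factor over 6 years: 1.044 × 1.0390 × 1.0191 × 1.0422 × 1.012 × 1.025 ≈ 1.1950561042.
The maturity value deflated by that factor is the answer in today's purchasing power.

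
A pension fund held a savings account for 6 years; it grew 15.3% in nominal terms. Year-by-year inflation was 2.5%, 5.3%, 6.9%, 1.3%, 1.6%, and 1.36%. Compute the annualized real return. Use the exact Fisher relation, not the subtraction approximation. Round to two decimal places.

Cumulative inflation factor: 1.025 × 1.053 × 1.069 × 1.013 × 1.016 × 1.0136 ≈ 1.20365.
Nominal growth factor: 1.15300. Real growth factor = 1.15300 / 1.20365 ≈ 0.95792.
Annualized: 0.95792^(1/6) − 1 ≈ -0.00714.

-0.71%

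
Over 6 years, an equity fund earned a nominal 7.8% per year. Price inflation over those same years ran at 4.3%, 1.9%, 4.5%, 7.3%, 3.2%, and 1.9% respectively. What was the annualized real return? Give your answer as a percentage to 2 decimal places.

3.82%

Cumulative inflation factor: 1.043 × 1.019 × 1.045 × 1.073 × 1.032 × 1.019 ≈ 1.25322.
Nominal growth factor: 1.56932. Real growth factor = 1.56932 / 1.25322 ≈ 1.25223.
Annualized: 1.25223^(1/6) − 1 ≈ 0.03820.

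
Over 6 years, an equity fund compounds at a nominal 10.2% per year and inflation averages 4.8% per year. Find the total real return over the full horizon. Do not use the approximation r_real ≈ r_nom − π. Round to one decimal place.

35.2%

The annual real rate is (1+10.2%)/(1+4.8%) − 1 = 5.1527%.
Compounded over 6 years: (1 + 0.051527)^6 − 1 ≈ 0.35183.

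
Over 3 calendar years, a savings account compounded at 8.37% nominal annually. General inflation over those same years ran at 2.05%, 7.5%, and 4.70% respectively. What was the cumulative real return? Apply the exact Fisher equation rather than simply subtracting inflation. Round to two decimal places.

Cumulative inflation factor: 1.0205 × 1.075 × 1.0470 ≈ 1.14860.
Nominal growth factor: 1.27270. Real growth factor = 1.27270 / 1.14860 ≈ 1.10805.
Total real return ≈ 10.8049%.

10.80%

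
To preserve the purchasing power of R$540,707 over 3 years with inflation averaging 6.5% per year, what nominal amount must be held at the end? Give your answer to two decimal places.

Cumulative price-level factor: (1+6.5%)^3 = 1.207949625.
Multiplying R$540,707 by the price-level factor gives the future nominal sum.

R$653,146.82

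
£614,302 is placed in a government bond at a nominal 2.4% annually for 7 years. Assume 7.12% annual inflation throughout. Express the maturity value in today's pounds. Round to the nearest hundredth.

Nominal value at maturity: £614,302 × (1 + 2.4%)^7 ≈ £725,239.79.
Price-level factor over 7 years: (1 + 7.12%)^7 ≈ 1.6184301040.
Dividing the nominal maturity value by the price-level factor gives the value in today's money.

£448,113.14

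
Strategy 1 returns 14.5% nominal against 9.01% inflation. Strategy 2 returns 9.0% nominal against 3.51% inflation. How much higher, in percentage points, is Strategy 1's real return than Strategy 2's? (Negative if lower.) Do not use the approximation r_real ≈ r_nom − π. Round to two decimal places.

Strategy 1 real return: 1.145/1.0901 − 1 = 5.036%.
Strategy 2 real return: 1.090/1.0351 − 1 = 5.304%.
Difference: 5.036 − 5.304 = -0.268 pp.

-0.27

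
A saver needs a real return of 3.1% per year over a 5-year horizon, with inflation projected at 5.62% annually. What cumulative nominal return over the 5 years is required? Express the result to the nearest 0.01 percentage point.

53.12%

Required annual nominal rate: (1+3.1%)(1+5.62%) − 1 = 8.89422%.
Cumulative over 5 years: (1 + 0.0889422)^5 − 1 ≈ 0.53117.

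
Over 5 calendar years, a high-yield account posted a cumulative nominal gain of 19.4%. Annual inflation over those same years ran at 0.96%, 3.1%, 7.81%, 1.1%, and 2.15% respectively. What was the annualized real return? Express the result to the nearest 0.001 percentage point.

Cumulative inflation factor: 1.0096 × 1.031 × 1.0781 × 1.011 × 1.0215 ≈ 1.15893.
Nominal growth factor: 1.19400. Real growth factor = 1.19400 / 1.15893 ≈ 1.03026.
Annualized: 1.03026^(1/5) − 1 ≈ 0.00598.

0.598%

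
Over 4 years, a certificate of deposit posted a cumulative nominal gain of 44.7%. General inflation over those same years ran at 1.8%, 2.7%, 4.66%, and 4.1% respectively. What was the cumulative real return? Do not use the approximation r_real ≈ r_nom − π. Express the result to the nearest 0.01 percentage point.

27.03%

Cumulative inflation factor: 1.018 × 1.027 × 1.0466 × 1.041 ≈ 1.13907.
Nominal growth factor: 1.44700. Real growth factor = 1.44700 / 1.13907 ≈ 1.27034.
Total real return ≈ 27.0337%.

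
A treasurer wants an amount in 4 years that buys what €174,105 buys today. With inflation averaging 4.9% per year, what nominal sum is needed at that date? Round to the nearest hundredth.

Cumulative price-level factor: (1+4.9%)^4 ≈ 1.2108823608.
The nominal amount required is €174,105 scaled up by that factor.

€210,820.67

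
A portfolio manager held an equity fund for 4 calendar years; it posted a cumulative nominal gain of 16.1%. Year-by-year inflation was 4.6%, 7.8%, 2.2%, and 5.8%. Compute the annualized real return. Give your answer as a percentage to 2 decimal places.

Cumulative inflation factor: 1.046 × 1.078 × 1.022 × 1.058 ≈ 1.21923.
Nominal growth factor: 1.16100. Real growth factor = 1.16100 / 1.21923 ≈ 0.95224.
Annualized: 0.95224^(1/4) − 1 ≈ -0.01216.

-1.22%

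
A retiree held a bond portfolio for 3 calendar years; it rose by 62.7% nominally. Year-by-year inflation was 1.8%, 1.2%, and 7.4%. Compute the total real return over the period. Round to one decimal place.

Cumulative inflation factor: 1.018 × 1.012 × 1.074 ≈ 1.10645.
Nominal growth factor: 1.62700. Real growth factor = 1.62700 / 1.10645 ≈ 1.47047.
Total real return ≈ 47.0466%.

47.0%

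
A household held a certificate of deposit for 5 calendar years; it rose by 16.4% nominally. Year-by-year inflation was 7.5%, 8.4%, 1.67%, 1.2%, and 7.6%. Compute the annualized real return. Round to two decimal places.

-2.04%

Cumulative inflation factor: 1.075 × 1.084 × 1.0167 × 1.012 × 1.076 ≈ 1.29010.
Nominal growth factor: 1.16400. Real growth factor = 1.16400 / 1.29010 ≈ 0.90226.
Annualized: 0.90226^(1/5) − 1 ≈ -0.02036.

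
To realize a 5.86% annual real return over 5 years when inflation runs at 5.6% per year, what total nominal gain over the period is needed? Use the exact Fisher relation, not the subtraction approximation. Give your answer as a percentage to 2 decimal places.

74.57%

Required annual nominal rate: (1+5.86%)(1+5.6%) − 1 = 11.78816%.
Cumulative over 5 years: (1 + 0.1178816)^5 − 1 ≈ 0.74574.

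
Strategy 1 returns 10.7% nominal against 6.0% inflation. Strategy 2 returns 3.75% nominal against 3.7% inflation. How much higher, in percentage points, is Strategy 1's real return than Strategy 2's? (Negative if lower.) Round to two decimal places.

Strategy 1 real return: 1.107/1.060 − 1 = 4.434%.
Strategy 2 real return: 1.0375/1.037 − 1 = 0.048%.
Difference: 4.434 − 0.048 = 4.386 pp.

4.39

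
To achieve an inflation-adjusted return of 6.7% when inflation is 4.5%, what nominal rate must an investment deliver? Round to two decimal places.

By the Fisher equation, 1 + r_nom = (1 + 6.7%)(1 + 4.5%) = 1.067 × 1.045 = 1.115015.
So r_nom = 11.5015%.

11.50%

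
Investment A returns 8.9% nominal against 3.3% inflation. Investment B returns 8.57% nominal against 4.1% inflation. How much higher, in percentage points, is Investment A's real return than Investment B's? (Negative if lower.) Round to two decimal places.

1.13

Investment A real return: 1.089/1.033 − 1 = 5.421%.
Investment B real return: 1.0857/1.041 − 1 = 4.294%.
Difference: 5.421 − 4.294 = 1.127 pp.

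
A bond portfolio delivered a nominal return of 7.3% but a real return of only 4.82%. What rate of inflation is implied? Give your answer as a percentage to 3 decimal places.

2.366%

From (1+r_nom) = (1+r_real)(1+π), we get 1+π = (1 + 7.3%)/(1 + 4.82%) = 1.073/1.0482 ≈ 1.02366.
So π ≈ 2.3660%.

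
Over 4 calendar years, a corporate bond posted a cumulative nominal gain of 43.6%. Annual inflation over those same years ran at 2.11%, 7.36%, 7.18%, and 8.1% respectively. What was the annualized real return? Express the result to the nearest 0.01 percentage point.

Cumulative inflation factor: 1.0211 × 1.0736 × 1.0718 × 1.081 ≈ 1.27014.
Nominal growth factor: 1.43600. Real growth factor = 1.43600 / 1.27014 ≈ 1.13059.
Annualized: 1.13059^(1/4) − 1 ≈ 0.03116.

3.12%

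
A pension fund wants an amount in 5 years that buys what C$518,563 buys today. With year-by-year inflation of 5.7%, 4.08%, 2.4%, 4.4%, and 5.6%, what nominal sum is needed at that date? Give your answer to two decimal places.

Cumulative price-level factor: 1.057 × 1.0408 × 1.024 × 1.044 × 1.056 ≈ 1.2419572423.
The nominal amount required is C$518,563 scaled up by that factor.

C$644,033.07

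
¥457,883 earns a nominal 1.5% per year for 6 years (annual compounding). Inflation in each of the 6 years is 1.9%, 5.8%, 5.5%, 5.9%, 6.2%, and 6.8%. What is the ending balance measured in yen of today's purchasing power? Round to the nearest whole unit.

¥366,477

Nominal value at maturity: ¥457,883 × (1 + 1.5%)^6 ≈ ¥500,669.
Price-level factor over 6 years: 1.019 × 1.058 × 1.055 × 1.059 × 1.062 × 1.068 ≈ 1.3661677871.
Dividing the nominal maturity value by the price-level factor gives the value in today's money.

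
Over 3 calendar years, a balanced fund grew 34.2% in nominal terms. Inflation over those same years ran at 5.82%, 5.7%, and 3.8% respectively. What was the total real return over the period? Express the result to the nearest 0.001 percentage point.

Cumulative inflation factor: 1.0582 × 1.057 × 1.038 ≈ 1.16102.
Nominal growth factor: 1.34200. Real growth factor = 1.34200 / 1.16102 ≈ 1.15588.
Total real return ≈ 15.5879%.

15.588%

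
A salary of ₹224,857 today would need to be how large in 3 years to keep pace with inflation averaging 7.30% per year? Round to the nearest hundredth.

₹277,782.95

Cumulative price-level factor: (1+7.30%)^3 = 1.235376017.
Multiplying ₹224,857 by the price-level factor gives the future nominal sum.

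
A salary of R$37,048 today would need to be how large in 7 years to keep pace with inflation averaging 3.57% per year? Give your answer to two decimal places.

R$47,359.01

Cumulative price-level factor: (1+3.57%)^7 ≈ 1.2783148489.
The nominal amount required is R$37,048 scaled up by that factor.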